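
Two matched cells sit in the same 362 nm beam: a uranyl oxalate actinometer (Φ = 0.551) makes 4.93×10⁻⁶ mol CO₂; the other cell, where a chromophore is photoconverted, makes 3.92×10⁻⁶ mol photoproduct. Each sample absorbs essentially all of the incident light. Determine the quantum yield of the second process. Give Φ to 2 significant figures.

Φ = 0.44

Photons absorbed by the actinometer: 4.93×10⁻⁶ / 0.551 = 8.947×10⁻⁶ mol.
Φ(unknown) = 3.92×10⁻⁶ / 8.947×10⁻⁶ = 0.44.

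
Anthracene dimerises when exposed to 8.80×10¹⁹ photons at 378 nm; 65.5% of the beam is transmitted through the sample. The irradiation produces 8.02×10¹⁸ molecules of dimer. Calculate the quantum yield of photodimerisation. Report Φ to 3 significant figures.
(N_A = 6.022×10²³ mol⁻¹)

Product: 8.02×10¹⁸ / 6.022×10²³ = 1.332×10⁻⁵ mol.
Moles of photons: 8.80×10¹⁹ / 6.022×10²³ = 1.461×10⁻⁴ mol.
Fraction absorbed: 1 − 65.5/100 = 0.3450.
Photons absorbed: 0.3450 × 1.461×10⁻⁴ = 5.040×10⁻⁵ mol.
Φ = 1.332×10⁻⁵ mol / 5.040×10⁻⁵ mol photons = 0.264.

Φ = 0.264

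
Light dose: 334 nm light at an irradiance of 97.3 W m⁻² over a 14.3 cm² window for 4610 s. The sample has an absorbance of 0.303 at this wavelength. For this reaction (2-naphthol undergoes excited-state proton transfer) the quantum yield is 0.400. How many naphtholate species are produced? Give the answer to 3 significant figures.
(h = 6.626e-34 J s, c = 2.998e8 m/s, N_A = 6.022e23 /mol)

Photon energy at 334 nm: hc/λ = (6.626e-34)(2.998e8)/(334e-9) = 5.948e-19 J.
Energy delivered: (97.3 W m⁻²)(14.3e-4 m²)(4610 s) = 641.4 J.
Photons incident: 641.4 / 5.948e-19 = 1.078e21, i.e. 1.078e21/6.022e23 = 0.001790 mol.
Fraction absorbed: 1 − 10^(−0.303) = 0.5023.
Photons absorbed: 0.5023 × 0.001790 = 8.991e-4 mol.
Product: Φ × n_abs = 0.400 × 8.991e-4 = 3.596e-4 mol.
As a count: 3.596e-4 × 6.022e23 = 2.17e20.

2.17e20 species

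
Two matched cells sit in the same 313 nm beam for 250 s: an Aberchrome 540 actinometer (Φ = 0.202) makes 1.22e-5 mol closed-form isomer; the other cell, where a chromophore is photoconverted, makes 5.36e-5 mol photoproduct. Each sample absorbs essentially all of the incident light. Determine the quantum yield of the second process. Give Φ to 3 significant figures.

Photons absorbed by the actinometer: 1.22e-5 / 0.202 = 6.040e-5 mol.
Φ(unknown) = 5.36e-5 / 6.040e-5 = 0.887.

Φ = 0.887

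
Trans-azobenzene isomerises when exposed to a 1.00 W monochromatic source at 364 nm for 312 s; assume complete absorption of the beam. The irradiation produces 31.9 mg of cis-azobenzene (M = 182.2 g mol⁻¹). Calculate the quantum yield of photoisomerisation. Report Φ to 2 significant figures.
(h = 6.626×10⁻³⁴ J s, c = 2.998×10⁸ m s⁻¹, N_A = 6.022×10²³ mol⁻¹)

Φ = 0.18

Product: 31.9 mg / 182.2 g mol⁻¹ = 1.751×10⁻⁴ mol.
Photon energy at 364 nm: hc/λ = (6.626×10⁻³⁴)(2.998×10⁸)/(364×10⁻⁹) = 5.457×10⁻¹⁹ J.
Energy delivered: (1.00 W)(312 s) = 312.0 J.
Photons incident: 312.0 / 5.457×10⁻¹⁹ = 5.717×10²⁰, i.e. 5.717×10²⁰/6.022×10²³ = 9.494×10⁻⁴ mol.
Φ = 1.751×10⁻⁴ mol / 9.494×10⁻⁴ mol photons = 0.18.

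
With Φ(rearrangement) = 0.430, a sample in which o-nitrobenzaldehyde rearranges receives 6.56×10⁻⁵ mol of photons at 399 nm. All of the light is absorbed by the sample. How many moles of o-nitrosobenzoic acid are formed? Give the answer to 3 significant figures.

2.82×10⁻⁵ mol

Product: Φ × n_abs = 0.430 × 6.56×10⁻⁵ = 2.821×10⁻⁵ mol.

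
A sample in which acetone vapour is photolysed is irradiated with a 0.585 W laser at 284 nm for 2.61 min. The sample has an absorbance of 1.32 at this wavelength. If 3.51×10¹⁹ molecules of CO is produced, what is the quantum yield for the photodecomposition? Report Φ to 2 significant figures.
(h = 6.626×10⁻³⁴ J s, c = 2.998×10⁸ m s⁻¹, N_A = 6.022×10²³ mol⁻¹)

Φ = 0.28

Product: 3.51×10¹⁹ / 6.022×10²³ = 5.829×10⁻⁵ mol.
Photon energy at 284 nm: hc/λ = (6.626×10⁻³⁴)(2.998×10⁸)/(284×10⁻⁹) = 6.995×10⁻¹⁹ J.
Energy delivered: (0.585 W)(156.6 s) = 91.61 J.
Photons incident: 91.61 / 6.995×10⁻¹⁹ = 1.310×10²⁰, i.e. 1.310×10²⁰/6.022×10²³ = 2.175×10⁻⁴ mol.
Fraction absorbed: 1 − 10^(−1.32) = 0.9521.
Photons absorbed: 0.9521 × 2.175×10⁻⁴ = 2.071×10⁻⁴ mol.
Φ = 5.829×10⁻⁵ mol / 2.071×10⁻⁴ mol photons = 0.28.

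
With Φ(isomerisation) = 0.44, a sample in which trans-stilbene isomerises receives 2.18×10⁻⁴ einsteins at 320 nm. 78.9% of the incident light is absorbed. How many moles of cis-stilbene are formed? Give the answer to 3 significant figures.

Photons absorbed: 0.789 × 2.18×10⁻⁴ = 1.720×10⁻⁴ mol.
Product: Φ × n_abs = 0.44 × 1.720×10⁻⁴ = 7.568×10⁻⁵ mol.

7.57×10⁻⁵ mol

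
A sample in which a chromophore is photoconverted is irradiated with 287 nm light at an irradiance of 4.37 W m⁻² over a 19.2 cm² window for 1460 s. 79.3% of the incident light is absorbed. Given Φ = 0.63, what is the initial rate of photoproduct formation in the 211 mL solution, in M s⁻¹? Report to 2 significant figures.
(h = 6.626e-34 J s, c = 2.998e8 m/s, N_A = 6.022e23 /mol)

4.8e-8 M s⁻¹

Photon energy at 287 nm: hc/λ = (6.626e-34)(2.998e8)/(287e-9) = 6.922e-19 J.
Energy delivered: (4.37 W m⁻²)(19.2e-4 m²)(1460 s) = 12.25 J.
Photons incident: 12.25 / 6.922e-19 = 1.770e19, i.e. 1.770e19/6.022e23 = 2.939e-5 mol.
Photons absorbed: 0.793 × 2.939e-5 = 2.331e-5 mol.
Product formed: 0.63 × 2.331e-5 = 1.469e-5 mol.
Rate: 1.469e-5 mol / (1460 s × 0.211 L) = 4.8e-8 M s⁻¹.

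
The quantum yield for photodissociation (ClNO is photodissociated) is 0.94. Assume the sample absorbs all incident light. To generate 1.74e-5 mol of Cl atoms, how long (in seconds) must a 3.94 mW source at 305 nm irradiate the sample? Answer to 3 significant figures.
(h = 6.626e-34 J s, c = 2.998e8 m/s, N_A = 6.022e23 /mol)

Photons that must be absorbed: 1.74e-5 / 0.94 = 1.851e-5 mol.
Photon energy: hc/λ = 6.513e-19 J; per mole, 3.922e5 J mol⁻¹.
Energy required: 1.851e-5 × 3.922e5 = 7.260 J.
Time: 7.260 J / 0.00394 W = 1840 s.

t ≈ 1840 s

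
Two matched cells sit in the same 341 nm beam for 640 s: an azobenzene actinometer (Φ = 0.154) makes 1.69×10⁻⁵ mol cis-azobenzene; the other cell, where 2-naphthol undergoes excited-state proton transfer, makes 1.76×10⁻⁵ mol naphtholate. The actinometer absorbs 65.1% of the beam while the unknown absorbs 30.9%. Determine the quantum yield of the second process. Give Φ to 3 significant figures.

Φ = 0.338

Photons absorbed by the actinometer: 1.69×10⁻⁵ / 0.154 = 1.097×10⁻⁴ mol.
Incident flux: 1.097×10⁻⁴ / 0.651 = 1.685×10⁻⁴ einstein.
Absorbed by unknown: 0.309 × 1.685×10⁻⁴ = 5.207×10⁻⁵ mol.
Φ(unknown) = 1.76×10⁻⁵ / 5.207×10⁻⁵ = 0.338.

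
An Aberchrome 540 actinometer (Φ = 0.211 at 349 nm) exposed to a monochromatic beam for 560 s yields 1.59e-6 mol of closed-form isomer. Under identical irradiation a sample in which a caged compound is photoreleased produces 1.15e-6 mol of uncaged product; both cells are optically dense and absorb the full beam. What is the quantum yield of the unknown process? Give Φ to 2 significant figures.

Φ = 0.15

Photons absorbed by the actinometer: 1.59e-6 / 0.211 = 7.536e-6 mol.
Φ(unknown) = 1.15e-6 / 7.536e-6 = 0.15.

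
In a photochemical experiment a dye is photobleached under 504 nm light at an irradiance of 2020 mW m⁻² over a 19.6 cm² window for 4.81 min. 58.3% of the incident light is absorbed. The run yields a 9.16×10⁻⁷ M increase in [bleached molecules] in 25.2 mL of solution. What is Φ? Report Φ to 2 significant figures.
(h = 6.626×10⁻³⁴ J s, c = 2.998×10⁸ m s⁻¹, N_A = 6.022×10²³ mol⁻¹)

Product: (9.16×10⁻⁷ M)(0.0252 L) = 2.308×10⁻⁸ mol.
Photon energy at 504 nm: hc/λ = (6.626×10⁻³⁴)(2.998×10⁸)/(504×10⁻⁹) = 3.941×10⁻¹⁹ J.
Energy delivered: (2020 mW m⁻²)(19.6×10⁻⁴ m²)(288.6 s) = 1.143 J.
Photons incident: 1.143 / 3.941×10⁻¹⁹ = 2.900×10¹⁸, i.e. 2.900×10¹⁸/6.022×10²³ = 4.816×10⁻⁶ mol.
Photons absorbed: 0.583 × 4.816×10⁻⁶ = 2.808×10⁻⁶ mol.
Φ = 2.308×10⁻⁸ mol / 2.808×10⁻⁶ mol photons = 0.0082.

Φ = 0.0082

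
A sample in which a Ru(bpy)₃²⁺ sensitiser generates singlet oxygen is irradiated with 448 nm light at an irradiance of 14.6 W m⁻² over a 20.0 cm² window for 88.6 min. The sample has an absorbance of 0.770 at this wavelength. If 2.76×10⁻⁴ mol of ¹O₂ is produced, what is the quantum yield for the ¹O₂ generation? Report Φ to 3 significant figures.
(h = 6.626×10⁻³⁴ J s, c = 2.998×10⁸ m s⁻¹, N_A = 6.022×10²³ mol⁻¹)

Φ = 0.572

Photon energy at 448 nm: hc/λ = (6.626×10⁻³⁴)(2.998×10⁸)/(448×10⁻⁹) = 4.434×10⁻¹⁹ J.
Energy delivered: (14.6 W m⁻²)(20.0×10⁻⁴ m²)(5316 s) = 155.2 J.
Photons incident: 155.2 / 4.434×10⁻¹⁹ = 3.500×10²⁰, i.e. 3.500×10²⁰/6.022×10²³ = 5.812×10⁻⁴ mol.
Fraction absorbed: 1 − 10^(−0.770) = 0.8302.
Photons absorbed: 0.8302 × 5.812×10⁻⁴ = 4.825×10⁻⁴ mol.
Φ = 2.76×10⁻⁴ mol / 4.825×10⁻⁴ mol photons = 0.572.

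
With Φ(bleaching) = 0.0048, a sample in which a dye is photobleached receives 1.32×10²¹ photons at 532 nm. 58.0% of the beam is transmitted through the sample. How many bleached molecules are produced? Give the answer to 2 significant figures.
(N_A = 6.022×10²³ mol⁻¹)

2.7×10¹⁸ bleached molecules

Moles of photons: 1.32×10²¹ / 6.022×10²³ = 0.002192 mol.
Fraction absorbed: 1 − 58.0/100 = 0.4200.
Photons absorbed: 0.4200 × 0.002192 = 9.206×10⁻⁴ mol.
Product: Φ × n_abs = 0.0048 × 9.206×10⁻⁴ = 4.419×10⁻⁶ mol.
As a count: 4.419×10⁻⁶ × 6.022×10²³ = 2.7×10¹⁸.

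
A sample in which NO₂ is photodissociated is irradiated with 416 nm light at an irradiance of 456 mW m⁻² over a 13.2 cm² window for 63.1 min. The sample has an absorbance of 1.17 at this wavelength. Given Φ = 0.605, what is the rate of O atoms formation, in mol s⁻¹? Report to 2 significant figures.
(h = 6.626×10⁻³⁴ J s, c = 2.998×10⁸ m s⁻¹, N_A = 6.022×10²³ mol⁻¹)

1.2×10⁻⁹ mol s⁻¹

Photon energy at 416 nm: hc/λ = (6.626×10⁻³⁴)(2.998×10⁸)/(416×10⁻⁹) = 4.775×10⁻¹⁹ J.
Energy delivered: (456 mW m⁻²)(13.2×10⁻⁴ m²)(3786 s) = 2.279 J.
Photons incident: 2.279 / 4.775×10⁻¹⁹ = 4.773×10¹⁸, i.e. 4.773×10¹⁸/6.022×10²³ = 7.926×10⁻⁶ mol.
Fraction absorbed: 1 − 10^(−1.17) = 0.9324.
Photons absorbed: 0.9324 × 7.926×10⁻⁶ = 7.390×10⁻⁶ mol.
Product formed: 0.605 × 7.390×10⁻⁶ = 4.471×10⁻⁶ mol.
Rate: 4.471×10⁻⁶ / 3786 s = 1.2×10⁻⁹ mol s⁻¹.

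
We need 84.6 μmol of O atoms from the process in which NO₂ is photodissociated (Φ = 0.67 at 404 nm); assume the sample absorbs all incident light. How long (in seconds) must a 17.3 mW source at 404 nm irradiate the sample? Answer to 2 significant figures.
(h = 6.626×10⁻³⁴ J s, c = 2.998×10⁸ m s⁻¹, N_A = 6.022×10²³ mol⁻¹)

Product: 84.6 μmol = 8.46×10⁻⁵ mol.
Photons that must be absorbed: 8.46×10⁻⁵ / 0.67 = 1.263×10⁻⁴ mol.
Photon energy: hc/λ = 4.917×10⁻¹⁹ J; per mole, 2.961×10⁵ J mol⁻¹.
Energy required: 1.263×10⁻⁴ × 2.961×10⁵ = 37.40 J.
Time: 37.40 J / 0.0173 W = 2200 s.

t ≈ 2200 s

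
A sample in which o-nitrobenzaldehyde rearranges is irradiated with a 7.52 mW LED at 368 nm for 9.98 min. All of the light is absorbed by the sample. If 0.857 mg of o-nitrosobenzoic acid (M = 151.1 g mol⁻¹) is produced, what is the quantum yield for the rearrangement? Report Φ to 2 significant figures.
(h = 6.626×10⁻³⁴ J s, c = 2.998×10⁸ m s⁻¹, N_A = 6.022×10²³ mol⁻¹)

Φ = 0.41

Product: 0.857 mg / 151.1 g mol⁻¹ = 5.672×10⁻⁶ mol.
Photon energy at 368 nm: hc/λ = (6.626×10⁻³⁴)(2.998×10⁸)/(368×10⁻⁹) = 5.398×10⁻¹⁹ J.
Energy delivered: (7.52 mW)(598.8 s) = 4.503 J.
Photons incident: 4.503 / 5.398×10⁻¹⁹ = 8.342×10¹⁸, i.e. 8.342×10¹⁸/6.022×10²³ = 1.385×10⁻⁵ mol.
Φ = 5.672×10⁻⁶ mol / 1.385×10⁻⁵ mol photons = 0.41.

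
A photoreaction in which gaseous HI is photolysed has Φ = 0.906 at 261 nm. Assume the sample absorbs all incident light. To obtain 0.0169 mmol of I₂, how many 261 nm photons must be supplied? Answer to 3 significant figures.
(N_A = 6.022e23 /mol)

1.12e19 photons

Product: 0.0169 mmol = 1.69e-5 mol.
Photons that must be absorbed: 1.69e-5 / 0.906 = 1.865e-5 mol.
Photon count: 1.865e-5 × 6.022e23 = 1.12e19.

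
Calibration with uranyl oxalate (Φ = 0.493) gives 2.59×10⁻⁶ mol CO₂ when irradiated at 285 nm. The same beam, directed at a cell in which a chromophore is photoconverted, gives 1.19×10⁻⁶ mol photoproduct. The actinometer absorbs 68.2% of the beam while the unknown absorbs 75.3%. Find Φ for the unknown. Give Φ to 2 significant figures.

Φ = 0.21

Photons absorbed by the actinometer: 2.59×10⁻⁶ / 0.493 = 5.254×10⁻⁶ mol.
Incident flux: 5.254×10⁻⁶ / 0.682 = 7.704×10⁻⁶ einstein.
Absorbed by unknown: 0.753 × 7.704×10⁻⁶ = 5.801×10⁻⁶ mol.
Φ(unknown) = 1.19×10⁻⁶ / 5.801×10⁻⁶ = 0.21.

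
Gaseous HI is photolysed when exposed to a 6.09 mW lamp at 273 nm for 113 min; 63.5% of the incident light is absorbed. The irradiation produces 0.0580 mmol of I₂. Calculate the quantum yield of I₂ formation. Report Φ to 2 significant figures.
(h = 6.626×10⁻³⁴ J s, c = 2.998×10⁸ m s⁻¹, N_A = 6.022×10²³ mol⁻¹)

Product: 0.0580 mmol = 5.80×10⁻⁵ mol.
Photon energy at 273 nm: hc/λ = (6.626×10⁻³⁴)(2.998×10⁸)/(273×10⁻⁹) = 7.276×10⁻¹⁹ J.
Energy delivered: (6.09 mW)(6780 s) = 41.29 J.
Photons incident: 41.29 / 7.276×10⁻¹⁹ = 5.675×10¹⁹, i.e. 5.675×10¹⁹/6.022×10²³ = 9.424×10⁻⁵ mol.
Photons absorbed: 0.635 × 9.424×10⁻⁵ = 5.984×10⁻⁵ mol.
Φ = 5.80×10⁻⁵ mol / 5.984×10⁻⁵ mol photons = 0.97.

Φ = 0.97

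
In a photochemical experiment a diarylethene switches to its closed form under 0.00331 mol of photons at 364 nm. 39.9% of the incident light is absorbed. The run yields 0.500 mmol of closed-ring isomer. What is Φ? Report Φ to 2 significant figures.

Product: 0.500 mmol = 5.00×10⁻⁴ mol.
Photons absorbed: 0.399 × 0.00331 = 0.001321 mol.
Φ = 5.00×10⁻⁴ mol / 0.001321 mol photons = 0.38.

Φ = 0.38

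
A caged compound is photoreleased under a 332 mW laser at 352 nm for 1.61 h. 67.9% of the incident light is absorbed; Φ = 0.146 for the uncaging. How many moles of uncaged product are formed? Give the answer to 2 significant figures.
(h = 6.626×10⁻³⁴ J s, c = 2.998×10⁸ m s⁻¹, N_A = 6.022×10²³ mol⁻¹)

Photon energy at 352 nm: hc/λ = (6.626×10⁻³⁴)(2.998×10⁸)/(352×10⁻⁹) = 5.643×10⁻¹⁹ J.
Energy delivered: (332 mW)(5796 s) = 1924 J.
Photons incident: 1924 / 5.643×10⁻¹⁹ = 3.410×10²¹, i.e. 3.410×10²¹/6.022×10²³ = 0.005663 mol.
Photons absorbed: 0.679 × 0.005663 = 0.003845 mol.
Product: Φ × n_abs = 0.146 × 0.003845 = 5.614×10⁻⁴ mol.

5.6×10⁻⁴ mol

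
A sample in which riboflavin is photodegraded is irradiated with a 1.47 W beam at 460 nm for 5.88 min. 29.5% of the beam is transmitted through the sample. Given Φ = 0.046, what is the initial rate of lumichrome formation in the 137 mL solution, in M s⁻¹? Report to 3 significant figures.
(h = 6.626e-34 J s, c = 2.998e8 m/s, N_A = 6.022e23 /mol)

1.34e-6 M s⁻¹

Photon energy at 460 nm: hc/λ = (6.626e-34)(2.998e8)/(460e-9) = 4.318e-19 J.
Energy delivered: (1.47 W)(352.8 s) = 518.6 J.
Photons incident: 518.6 / 4.318e-19 = 1.201e21, i.e. 1.201e21/6.022e23 = 0.001994 mol.
Fraction absorbed: 1 − 29.5/100 = 0.7050.
Photons absorbed: 0.7050 × 0.001994 = 0.001406 mol.
Product formed: 0.046 × 0.001406 = 6.468e-5 mol.
Rate: 6.468e-5 mol / (352.8 s × 0.137 L) = 1.34e-6 M s⁻¹.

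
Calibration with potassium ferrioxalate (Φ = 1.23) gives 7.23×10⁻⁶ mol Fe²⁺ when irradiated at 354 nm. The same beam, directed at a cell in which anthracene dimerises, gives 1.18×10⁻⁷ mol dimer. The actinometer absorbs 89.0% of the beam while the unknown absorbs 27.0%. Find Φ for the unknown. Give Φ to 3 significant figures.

Φ = 0.0662

Photons absorbed by the actinometer: 7.23×10⁻⁶ / 1.23 = 5.878×10⁻⁶ mol.
Incident flux: 5.878×10⁻⁶ / 0.890 = 6.604×10⁻⁶ einstein.
Absorbed by unknown: 0.270 × 6.604×10⁻⁶ = 1.783×10⁻⁶ mol.
Φ(unknown) = 1.18×10⁻⁷ / 1.783×10⁻⁶ = 0.0662.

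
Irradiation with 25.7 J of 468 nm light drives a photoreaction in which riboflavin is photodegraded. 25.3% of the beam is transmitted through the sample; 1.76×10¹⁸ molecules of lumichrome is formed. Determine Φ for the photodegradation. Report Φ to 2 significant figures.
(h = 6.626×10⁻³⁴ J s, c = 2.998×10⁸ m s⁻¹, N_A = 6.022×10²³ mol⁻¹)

Φ = 0.039

Product: 1.76×10¹⁸ / 6.022×10²³ = 2.923×10⁻⁶ mol.
Photon energy at 468 nm: hc/λ = (6.626×10⁻³⁴)(2.998×10⁸)/(468×10⁻⁹) = 4.245×10⁻¹⁹ J.
Photons incident: 25.7 / 4.245×10⁻¹⁹ = 6.054×10¹⁹, i.e. 6.054×10¹⁹/6.022×10²³ = 1.005×10⁻⁴ mol.
Fraction absorbed: 1 − 25.3/100 = 0.7470.
Photons absorbed: 0.7470 × 1.005×10⁻⁴ = 7.507×10⁻⁵ mol.
Φ = 2.923×10⁻⁶ mol / 7.507×10⁻⁵ mol photons = 0.039.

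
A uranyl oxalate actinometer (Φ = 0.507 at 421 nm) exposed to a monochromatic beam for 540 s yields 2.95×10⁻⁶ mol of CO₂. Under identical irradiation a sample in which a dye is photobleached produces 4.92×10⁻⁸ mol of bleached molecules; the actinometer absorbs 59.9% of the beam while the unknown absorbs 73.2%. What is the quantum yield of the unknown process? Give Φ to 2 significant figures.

Photons absorbed by the actinometer: 2.95×10⁻⁶ / 0.507 = 5.819×10⁻⁶ mol.
Incident flux: 5.819×10⁻⁶ / 0.599 = 9.715×10⁻⁶ einstein.
Absorbed by unknown: 0.732 × 9.715×10⁻⁶ = 7.111×10⁻⁶ mol.
Φ(unknown) = 4.92×10⁻⁸ / 7.111×10⁻⁶ = 0.0069.

Φ = 0.0069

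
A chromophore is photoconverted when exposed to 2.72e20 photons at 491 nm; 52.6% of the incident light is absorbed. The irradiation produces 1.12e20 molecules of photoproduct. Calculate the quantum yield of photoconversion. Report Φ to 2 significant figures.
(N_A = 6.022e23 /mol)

Φ = 0.78

Product: 1.12e20 / 6.022e23 = 1.860e-4 mol.
Moles of photons: 2.72e20 / 6.022e23 = 4.517e-4 mol.
Photons absorbed: 0.526 × 4.517e-4 = 2.376e-4 mol.
Φ = 1.860e-4 mol / 2.376e-4 mol photons = 0.78.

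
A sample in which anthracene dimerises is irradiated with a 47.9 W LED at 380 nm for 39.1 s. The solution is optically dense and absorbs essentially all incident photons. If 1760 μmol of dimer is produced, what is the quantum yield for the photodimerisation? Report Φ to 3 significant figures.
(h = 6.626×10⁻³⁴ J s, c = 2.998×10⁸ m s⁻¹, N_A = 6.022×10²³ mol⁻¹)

Φ = 0.296

Product: 1760 μmol = 0.00176 mol.
Photon energy at 380 nm: hc/λ = (6.626×10⁻³⁴)(2.998×10⁸)/(380×10⁻⁹) = 5.228×10⁻¹⁹ J.
Energy delivered: (47.9 W)(39.1 s) = 1873 J.
Photons incident: 1873 / 5.228×10⁻¹⁹ = 3.583×10²¹, i.e. 3.583×10²¹/6.022×10²³ = 0.005950 mol.
Φ = 0.00176 mol / 0.005950 mol photons = 0.296.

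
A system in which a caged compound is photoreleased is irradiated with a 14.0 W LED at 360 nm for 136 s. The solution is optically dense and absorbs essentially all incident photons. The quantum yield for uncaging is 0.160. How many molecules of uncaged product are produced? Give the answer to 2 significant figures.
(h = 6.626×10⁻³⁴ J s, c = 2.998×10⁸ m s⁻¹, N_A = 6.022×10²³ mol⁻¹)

Photon energy at 360 nm: hc/λ = (6.626×10⁻³⁴)(2.998×10⁸)/(360×10⁻⁹) = 5.518×10⁻¹⁹ J.
Energy delivered: (14.0 W)(136 s) = 1904 J.
Photons incident: 1904 / 5.518×10⁻¹⁹ = 3.451×10²¹, i.e. 3.451×10²¹/6.022×10²³ = 0.005731 mol.
Product: Φ × n_abs = 0.160 × 0.005731 = 9.170×10⁻⁴ mol.
As a count: 9.170×10⁻⁴ × 6.022×10²³ = 5.5×10²⁰.

5.5×10²⁰ molecules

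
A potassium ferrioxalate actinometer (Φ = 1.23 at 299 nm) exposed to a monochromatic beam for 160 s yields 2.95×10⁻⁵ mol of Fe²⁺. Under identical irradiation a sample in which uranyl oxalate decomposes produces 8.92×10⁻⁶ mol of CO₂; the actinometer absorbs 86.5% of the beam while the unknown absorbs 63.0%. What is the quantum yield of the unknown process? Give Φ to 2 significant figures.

Photons absorbed by the actinometer: 2.95×10⁻⁵ / 1.23 = 2.398×10⁻⁵ mol.
Incident flux: 2.398×10⁻⁵ / 0.865 = 2.772×10⁻⁵ einstein.
Absorbed by unknown: 0.630 × 2.772×10⁻⁵ = 1.746×10⁻⁵ mol.
Φ(unknown) = 8.92×10⁻⁶ / 1.746×10⁻⁵ = 0.51.

Φ = 0.51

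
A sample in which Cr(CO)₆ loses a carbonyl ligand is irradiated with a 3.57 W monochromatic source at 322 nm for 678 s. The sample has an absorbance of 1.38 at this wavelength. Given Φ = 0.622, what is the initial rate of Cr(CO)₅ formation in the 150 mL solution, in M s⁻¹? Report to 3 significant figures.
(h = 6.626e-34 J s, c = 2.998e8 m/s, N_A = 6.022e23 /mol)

Photon energy at 322 nm: hc/λ = (6.626e-34)(2.998e8)/(322e-9) = 6.169e-19 J.
Energy delivered: (3.57 W)(678 s) = 2420 J.
Photons incident: 2420 / 6.169e-19 = 3.923e21, i.e. 3.923e21/6.022e23 = 0.006514 mol.
Fraction absorbed: 1 − 10^(−1.38) = 0.9583.
Photons absorbed: 0.9583 × 0.006514 = 0.006242 mol.
Product formed: 0.622 × 0.006242 = 0.003883 mol.
Rate: 0.003883 mol / (678 s × 0.15 L) = 3.82e-5 M s⁻¹.

3.82e-5 M s⁻¹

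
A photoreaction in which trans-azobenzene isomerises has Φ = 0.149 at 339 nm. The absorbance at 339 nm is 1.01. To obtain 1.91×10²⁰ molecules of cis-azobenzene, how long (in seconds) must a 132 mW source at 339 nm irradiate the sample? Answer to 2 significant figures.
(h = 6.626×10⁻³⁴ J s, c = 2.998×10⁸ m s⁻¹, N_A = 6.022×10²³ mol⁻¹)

t ≈ 6300 s

Product: 1.91×10²⁰ / 6.022×10²³ = 3.172×10⁻⁴ mol.
Photons that must be absorbed: 3.172×10⁻⁴ / 0.149 = 0.002129 mol.
Fraction absorbed: 1 − 10^(−1.01) = 0.9023.
Incident photons needed: 0.002129 / 0.9023 = 0.002360 mol.
Photon energy: hc/λ = 5.860×10⁻¹⁹ J; per mole, 3.529×10⁵ J mol⁻¹.
Energy required: 0.002360 × 3.529×10⁵ = 832.8 J.
Time: 832.8 J / 0.132 W = 6300 s.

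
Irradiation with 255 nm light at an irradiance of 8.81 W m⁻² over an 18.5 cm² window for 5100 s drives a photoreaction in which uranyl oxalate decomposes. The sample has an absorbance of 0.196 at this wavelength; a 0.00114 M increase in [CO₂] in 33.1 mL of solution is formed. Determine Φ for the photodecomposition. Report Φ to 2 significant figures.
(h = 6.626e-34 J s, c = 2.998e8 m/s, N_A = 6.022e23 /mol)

Product: (0.00114 M)(0.0331 L) = 3.773e-5 mol.
Photon energy at 255 nm: hc/λ = (6.626e-34)(2.998e8)/(255e-9) = 7.790e-19 J.
Energy delivered: (8.81 W m⁻²)(18.5e-4 m²)(5100 s) = 83.12 J.
Photons incident: 83.12 / 7.790e-19 = 1.067e20, i.e. 1.067e20/6.022e23 = 1.772e-4 mol.
Fraction absorbed: 1 − 10^(−0.196) = 0.3632.
Photons absorbed: 0.3632 × 1.772e-4 = 6.436e-5 mol.
Φ = 3.773e-5 mol / 6.436e-5 mol photons = 0.59.

Φ = 0.59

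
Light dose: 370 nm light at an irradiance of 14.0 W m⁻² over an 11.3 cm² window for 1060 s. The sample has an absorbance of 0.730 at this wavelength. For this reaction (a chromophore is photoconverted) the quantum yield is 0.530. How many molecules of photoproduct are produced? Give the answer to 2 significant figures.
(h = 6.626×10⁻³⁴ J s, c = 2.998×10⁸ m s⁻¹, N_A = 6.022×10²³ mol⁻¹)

1.3×10¹⁹ molecules

Photon energy at 370 nm: hc/λ = (6.626×10⁻³⁴)(2.998×10⁸)/(370×10⁻⁹) = 5.369×10⁻¹⁹ J.
Energy delivered: (14.0 W m⁻²)(11.3×10⁻⁴ m²)(1060 s) = 16.77 J.
Photons incident: 16.77 / 5.369×10⁻¹⁹ = 3.123×10¹⁹, i.e. 3.123×10¹⁹/6.022×10²³ = 5.186×10⁻⁵ mol.
Fraction absorbed: 1 − 10^(−0.730) = 0.8138.
Photons absorbed: 0.8138 × 5.186×10⁻⁵ = 4.220×10⁻⁵ mol.
Product: Φ × n_abs = 0.530 × 4.220×10⁻⁵ = 2.237×10⁻⁵ mol.
As a count: 2.237×10⁻⁵ × 6.022×10²³ = 1.3×10¹⁹.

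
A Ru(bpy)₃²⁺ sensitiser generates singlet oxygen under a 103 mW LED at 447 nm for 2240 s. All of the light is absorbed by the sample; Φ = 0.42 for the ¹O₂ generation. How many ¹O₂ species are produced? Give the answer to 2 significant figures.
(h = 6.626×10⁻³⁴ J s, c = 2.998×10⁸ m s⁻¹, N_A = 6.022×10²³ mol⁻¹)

Photon energy at 447 nm: hc/λ = (6.626×10⁻³⁴)(2.998×10⁸)/(447×10⁻⁹) = 4.444×10⁻¹⁹ J.
Energy delivered: (103 mW)(2240 s) = 230.7 J.
Photons incident: 230.7 / 4.444×10⁻¹⁹ = 5.191×10²⁰, i.e. 5.191×10²⁰/6.022×10²³ = 8.620×10⁻⁴ mol.
Product: Φ × n_abs = 0.42 × 8.620×10⁻⁴ = 3.620×10⁻⁴ mol.
As a count: 3.620×10⁻⁴ × 6.022×10²³ = 2.2×10²⁰.

2.2×10²⁰ species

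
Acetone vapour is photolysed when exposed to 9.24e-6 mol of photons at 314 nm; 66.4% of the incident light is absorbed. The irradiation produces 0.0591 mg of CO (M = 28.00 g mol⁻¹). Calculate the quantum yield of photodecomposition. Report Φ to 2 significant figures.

Product: 0.0591 mg / 28.00 g mol⁻¹ = 2.111e-6 mol.
Photons absorbed: 0.664 × 9.24e-6 = 6.135e-6 mol.
Φ = 2.111e-6 mol / 6.135e-6 mol photons = 0.34.

Φ = 0.34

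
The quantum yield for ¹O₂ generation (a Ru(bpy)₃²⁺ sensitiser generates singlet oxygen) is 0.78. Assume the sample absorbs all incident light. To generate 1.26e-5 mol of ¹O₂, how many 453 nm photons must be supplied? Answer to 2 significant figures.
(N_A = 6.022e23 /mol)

9.7e18 photons

Photons that must be absorbed: 1.26e-5 / 0.78 = 1.615e-5 mol.
Photon count: 1.615e-5 × 6.022e23 = 9.7e18.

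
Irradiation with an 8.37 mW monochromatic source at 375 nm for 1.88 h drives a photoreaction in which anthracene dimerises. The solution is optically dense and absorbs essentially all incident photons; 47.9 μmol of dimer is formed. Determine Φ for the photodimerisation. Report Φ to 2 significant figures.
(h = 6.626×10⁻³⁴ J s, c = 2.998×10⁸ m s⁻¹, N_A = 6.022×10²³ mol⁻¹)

Φ = 0.27

Product: 47.9 μmol = 4.79×10⁻⁵ mol.
Photon energy at 375 nm: hc/λ = (6.626×10⁻³⁴)(2.998×10⁸)/(375×10⁻⁹) = 5.297×10⁻¹⁹ J.
Energy delivered: (8.37 mW)(6768 s) = 56.65 J.
Photons incident: 56.65 / 5.297×10⁻¹⁹ = 1.069×10²⁰, i.e. 1.069×10²⁰/6.022×10²³ = 1.775×10⁻⁴ mol.
Φ = 4.79×10⁻⁵ mol / 1.775×10⁻⁴ mol photons = 0.27.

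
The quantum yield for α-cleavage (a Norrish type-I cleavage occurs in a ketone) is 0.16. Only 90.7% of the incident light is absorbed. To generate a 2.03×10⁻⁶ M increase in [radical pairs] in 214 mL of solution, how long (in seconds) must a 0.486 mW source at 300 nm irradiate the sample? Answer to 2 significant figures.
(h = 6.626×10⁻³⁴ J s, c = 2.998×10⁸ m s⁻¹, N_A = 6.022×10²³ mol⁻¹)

t ≈ 2500 s

Product: (2.03×10⁻⁶ M)(0.214 L) = 4.344×10⁻⁷ mol.
Photons that must be absorbed: 4.344×10⁻⁷ / 0.16 = 2.715×10⁻⁶ mol.
Incident photons needed: 2.715×10⁻⁶ / 0.907 = 2.993×10⁻⁶ mol.
Photon energy: hc/λ = 6.622×10⁻¹⁹ J; per mole, 3.988×10⁵ J mol⁻¹.
Energy required: 2.993×10⁻⁶ × 3.988×10⁵ = 1.194 J.
Time: 1.194 J / 0.000486 W = 2500 s.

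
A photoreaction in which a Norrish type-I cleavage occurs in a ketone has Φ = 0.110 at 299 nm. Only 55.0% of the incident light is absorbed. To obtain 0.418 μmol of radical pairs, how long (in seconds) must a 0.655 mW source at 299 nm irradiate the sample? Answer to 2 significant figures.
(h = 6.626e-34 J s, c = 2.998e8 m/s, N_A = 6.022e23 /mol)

t ≈ 4200 s

Product: 0.418 μmol = 4.18e-7 mol.
Photons that must be absorbed: 4.18e-7 / 0.110 = 3.800e-6 mol.
Incident photons needed: 3.800e-6 / 0.550 = 6.909e-6 mol.
Photon energy: hc/λ = 6.644e-19 J; per mole, 4.001e5 J mol⁻¹.
Energy required: 6.909e-6 × 4.001e5 = 2.764 J.
Time: 2.764 J / 0.000655 W = 4200 s.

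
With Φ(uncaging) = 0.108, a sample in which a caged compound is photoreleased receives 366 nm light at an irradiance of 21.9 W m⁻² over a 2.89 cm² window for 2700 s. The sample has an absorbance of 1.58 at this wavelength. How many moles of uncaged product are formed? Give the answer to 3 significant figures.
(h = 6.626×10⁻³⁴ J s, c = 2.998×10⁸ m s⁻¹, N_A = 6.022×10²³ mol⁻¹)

5.50×10⁻⁶ mol

Photon energy at 366 nm: hc/λ = (6.626×10⁻³⁴)(2.998×10⁸)/(366×10⁻⁹) = 5.428×10⁻¹⁹ J.
Energy delivered: (21.9 W m⁻²)(2.89×10⁻⁴ m²)(2700 s) = 17.09 J.
Photons incident: 17.09 / 5.428×10⁻¹⁹ = 3.148×10¹⁹, i.e. 3.148×10¹⁹/6.022×10²³ = 5.227×10⁻⁵ mol.
Fraction absorbed: 1 − 10^(−1.58) = 0.9737.
Photons absorbed: 0.9737 × 5.227×10⁻⁵ = 5.090×10⁻⁵ mol.
Product: Φ × n_abs = 0.108 × 5.090×10⁻⁵ = 5.497×10⁻⁶ mol.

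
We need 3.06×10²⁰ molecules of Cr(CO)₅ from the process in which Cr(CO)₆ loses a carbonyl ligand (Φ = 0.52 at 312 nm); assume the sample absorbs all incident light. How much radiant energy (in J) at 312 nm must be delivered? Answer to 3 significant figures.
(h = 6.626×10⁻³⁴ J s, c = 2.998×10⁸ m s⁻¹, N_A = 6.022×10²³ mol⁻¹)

Product: 3.06×10²⁰ / 6.022×10²³ = 5.081×10⁻⁴ mol.
Photons that must be absorbed: 5.081×10⁻⁴ / 0.52 = 9.771×10⁻⁴ mol.
Photon energy: hc/λ = 6.367×10⁻¹⁹ J; per mole, 3.834×10⁵ J mol⁻¹.
Energy required: 9.771×10⁻⁴ × 3.834×10⁵ = 375 J.

375 J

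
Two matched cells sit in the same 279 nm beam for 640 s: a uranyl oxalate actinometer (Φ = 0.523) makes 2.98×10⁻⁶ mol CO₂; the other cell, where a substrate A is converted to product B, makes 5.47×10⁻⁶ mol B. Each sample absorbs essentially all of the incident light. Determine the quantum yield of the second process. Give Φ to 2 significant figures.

Φ = 0.96

Photons absorbed by the actinometer: 2.98×10⁻⁶ / 0.523 = 5.698×10⁻⁶ mol.
Φ(unknown) = 5.47×10⁻⁶ / 5.698×10⁻⁶ = 0.96.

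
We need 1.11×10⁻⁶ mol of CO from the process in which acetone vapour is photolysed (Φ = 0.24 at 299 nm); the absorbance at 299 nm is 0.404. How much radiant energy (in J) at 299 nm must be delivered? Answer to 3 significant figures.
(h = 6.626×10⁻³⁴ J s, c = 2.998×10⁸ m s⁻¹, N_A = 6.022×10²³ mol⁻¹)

3.06 J

Photons that must be absorbed: 1.11×10⁻⁶ / 0.24 = 4.625×10⁻⁶ mol.
Fraction absorbed: 1 − 10^(−0.404) = 0.6055.
Incident photons needed: 4.625×10⁻⁶ / 0.6055 = 7.638×10⁻⁶ mol.
Photon energy: hc/λ = 6.644×10⁻¹⁹ J; per mole, 4.001×10⁵ J mol⁻¹.
Energy required: 7.638×10⁻⁶ × 4.001×10⁵ = 3.06 J.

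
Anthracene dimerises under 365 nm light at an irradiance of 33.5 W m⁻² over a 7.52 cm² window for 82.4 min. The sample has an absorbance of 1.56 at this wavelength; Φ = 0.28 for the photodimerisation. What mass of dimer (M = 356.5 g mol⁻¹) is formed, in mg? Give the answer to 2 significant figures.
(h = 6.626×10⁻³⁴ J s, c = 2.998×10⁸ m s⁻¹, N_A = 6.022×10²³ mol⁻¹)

Photon energy at 365 nm: hc/λ = (6.626×10⁻³⁴)(2.998×10⁸)/(365×10⁻⁹) = 5.442×10⁻¹⁹ J.
Energy delivered: (33.5 W m⁻²)(7.52×10⁻⁴ m²)(4944 s) = 124.5 J.
Photons incident: 124.5 / 5.442×10⁻¹⁹ = 2.288×10²⁰, i.e. 2.288×10²⁰/6.022×10²³ = 3.799×10⁻⁴ mol.
Fraction absorbed: 1 − 10^(−1.56) = 0.9725.
Photons absorbed: 0.9725 × 3.799×10⁻⁴ = 3.695×10⁻⁴ mol.
Product: Φ × n_abs = 0.28 × 3.695×10⁻⁴ = 1.035×10⁻⁴ mol.
Mass: 1.035×10⁻⁴ × 356.5 = 0.03690 g = 37 mg.

37 mg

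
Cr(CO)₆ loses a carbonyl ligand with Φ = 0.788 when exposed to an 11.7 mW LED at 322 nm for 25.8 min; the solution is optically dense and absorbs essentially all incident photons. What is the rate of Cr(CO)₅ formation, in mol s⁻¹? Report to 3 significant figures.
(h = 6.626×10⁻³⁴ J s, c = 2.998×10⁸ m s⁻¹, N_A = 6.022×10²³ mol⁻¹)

Photon energy at 322 nm: hc/λ = (6.626×10⁻³⁴)(2.998×10⁸)/(322×10⁻⁹) = 6.169×10⁻¹⁹ J.
Energy delivered: (11.7 mW)(1548 s) = 18.11 J.
Photons incident: 18.11 / 6.169×10⁻¹⁹ = 2.936×10¹⁹, i.e. 2.936×10¹⁹/6.022×10²³ = 4.875×10⁻⁵ mol.
Product formed: 0.788 × 4.875×10⁻⁵ = 3.842×10⁻⁵ mol.
Rate: 3.842×10⁻⁵ / 1548 s = 2.48×10⁻⁸ mol s⁻¹.

2.48×10⁻⁸ mol s⁻¹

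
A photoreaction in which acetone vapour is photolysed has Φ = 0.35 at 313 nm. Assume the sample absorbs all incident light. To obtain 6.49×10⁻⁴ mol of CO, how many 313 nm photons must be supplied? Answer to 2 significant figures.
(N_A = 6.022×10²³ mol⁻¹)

Photons that must be absorbed: 6.49×10⁻⁴ / 0.35 = 0.001854 mol.
Photon count: 0.001854 × 6.022×10²³ = 1.1×10²¹.

1.1×10²¹ photons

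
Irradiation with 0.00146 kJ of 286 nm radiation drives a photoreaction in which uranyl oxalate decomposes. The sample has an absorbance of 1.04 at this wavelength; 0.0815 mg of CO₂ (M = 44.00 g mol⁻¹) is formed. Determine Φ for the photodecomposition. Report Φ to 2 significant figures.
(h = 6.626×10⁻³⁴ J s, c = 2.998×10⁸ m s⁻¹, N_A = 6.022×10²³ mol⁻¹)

Φ = 0.58

Product: 0.0815 mg / 44.00 g mol⁻¹ = 1.852×10⁻⁶ mol.
Photon energy at 286 nm: hc/λ = (6.626×10⁻³⁴)(2.998×10⁸)/(286×10⁻⁹) = 6.946×10⁻¹⁹ J.
Incident energy: 0.00146 kJ = 1.46 J.
Photons incident: 1.46 / 6.946×10⁻¹⁹ = 2.102×10¹⁸, i.e. 2.102×10¹⁸/6.022×10²³ = 3.491×10⁻⁶ mol.
Fraction absorbed: 1 − 10^(−1.04) = 0.9088.
Photons absorbed: 0.9088 × 3.491×10⁻⁶ = 3.173×10⁻⁶ mol.
Φ = 1.852×10⁻⁶ mol / 3.173×10⁻⁶ mol photons = 0.58.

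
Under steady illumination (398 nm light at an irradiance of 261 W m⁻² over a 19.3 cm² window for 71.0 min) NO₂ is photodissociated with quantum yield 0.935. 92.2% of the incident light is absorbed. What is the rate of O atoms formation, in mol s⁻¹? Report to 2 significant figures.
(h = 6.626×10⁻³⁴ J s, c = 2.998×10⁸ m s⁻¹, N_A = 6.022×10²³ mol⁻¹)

1.4×10⁻⁶ mol s⁻¹

Photon energy at 398 nm: hc/λ = (6.626×10⁻³⁴)(2.998×10⁸)/(398×10⁻⁹) = 4.991×10⁻¹⁹ J.
Energy delivered: (261 W m⁻²)(19.3×10⁻⁴ m²)(4260 s) = 2146 J.
Photons incident: 2146 / 4.991×10⁻¹⁹ = 4.300×10²¹, i.e. 4.300×10²¹/6.022×10²³ = 0.007140 mol.
Photons absorbed: 0.922 × 0.007140 = 0.006583 mol.
Product formed: 0.935 × 0.006583 = 0.006155 mol.
Rate: 0.006155 / 4260 s = 1.4×10⁻⁶ mol s⁻¹.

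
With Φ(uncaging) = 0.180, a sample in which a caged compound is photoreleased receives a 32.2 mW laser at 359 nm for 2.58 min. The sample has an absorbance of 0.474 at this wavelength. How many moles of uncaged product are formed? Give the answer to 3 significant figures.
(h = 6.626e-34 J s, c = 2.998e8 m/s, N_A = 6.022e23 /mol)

Photon energy at 359 nm: hc/λ = (6.626e-34)(2.998e8)/(359e-9) = 5.533e-19 J.
Energy delivered: (32.2 mW)(154.8 s) = 4.985 J.
Photons incident: 4.985 / 5.533e-19 = 9.010e18, i.e. 9.010e18/6.022e23 = 1.496e-5 mol.
Fraction absorbed: 1 − 10^(−0.474) = 0.6643.
Photons absorbed: 0.6643 × 1.496e-5 = 9.938e-6 mol.
Product: Φ × n_abs = 0.180 × 9.938e-6 = 1.789e-6 mol.

1.79e-6 mol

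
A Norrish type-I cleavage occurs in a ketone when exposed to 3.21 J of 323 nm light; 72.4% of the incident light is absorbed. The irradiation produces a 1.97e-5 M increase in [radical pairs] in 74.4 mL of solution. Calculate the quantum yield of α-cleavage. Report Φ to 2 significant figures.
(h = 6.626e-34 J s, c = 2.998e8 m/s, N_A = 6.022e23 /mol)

Φ = 0.23

Product: (1.97e-5 M)(0.0744 L) = 1.466e-6 mol.
Photon energy at 323 nm: hc/λ = (6.626e-34)(2.998e8)/(323e-9) = 6.150e-19 J.
Photons incident: 3.21 / 6.150e-19 = 5.220e18, i.e. 5.220e18/6.022e23 = 8.668e-6 mol.
Photons absorbed: 0.724 × 8.668e-6 = 6.276e-6 mol.
Φ = 1.466e-6 mol / 6.276e-6 mol photons = 0.23.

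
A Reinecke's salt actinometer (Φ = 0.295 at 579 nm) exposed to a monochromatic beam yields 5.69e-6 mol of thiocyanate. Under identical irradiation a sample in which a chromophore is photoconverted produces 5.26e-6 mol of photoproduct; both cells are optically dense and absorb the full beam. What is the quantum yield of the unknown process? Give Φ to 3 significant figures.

Photons absorbed by the actinometer: 5.69e-6 / 0.295 = 1.929e-5 mol.
Φ(unknown) = 5.26e-6 / 1.929e-5 = 0.273.

Φ = 0.273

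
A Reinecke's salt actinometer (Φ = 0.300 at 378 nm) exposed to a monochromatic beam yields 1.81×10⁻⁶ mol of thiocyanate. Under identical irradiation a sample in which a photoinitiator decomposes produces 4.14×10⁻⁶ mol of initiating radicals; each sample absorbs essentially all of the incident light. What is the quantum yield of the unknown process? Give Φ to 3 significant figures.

Φ = 0.686

Photons absorbed by the actinometer: 1.81×10⁻⁶ / 0.300 = 6.033×10⁻⁶ mol.
Φ(unknown) = 4.14×10⁻⁶ / 6.033×10⁻⁶ = 0.686.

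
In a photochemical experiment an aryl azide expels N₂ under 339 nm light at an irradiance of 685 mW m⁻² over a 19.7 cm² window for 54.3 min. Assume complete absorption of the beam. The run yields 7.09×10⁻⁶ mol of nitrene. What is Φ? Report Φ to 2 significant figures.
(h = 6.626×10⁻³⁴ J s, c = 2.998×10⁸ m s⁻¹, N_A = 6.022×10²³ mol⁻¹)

Photon energy at 339 nm: hc/λ = (6.626×10⁻³⁴)(2.998×10⁸)/(339×10⁻⁹) = 5.860×10⁻¹⁹ J.
Energy delivered: (685 mW m⁻²)(19.7×10⁻⁴ m²)(3258 s) = 4.397 J.
Photons incident: 4.397 / 5.860×10⁻¹⁹ = 7.503×10¹⁸, i.e. 7.503×10¹⁸/6.022×10²³ = 1.246×10⁻⁵ mol.
Φ = 7.09×10⁻⁶ mol / 1.246×10⁻⁵ mol photons = 0.57.

Φ = 0.57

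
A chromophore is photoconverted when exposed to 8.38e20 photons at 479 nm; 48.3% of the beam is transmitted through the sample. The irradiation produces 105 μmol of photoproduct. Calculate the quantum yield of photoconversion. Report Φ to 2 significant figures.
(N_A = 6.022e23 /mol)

Product: 105 μmol = 1.05e-4 mol.
Moles of photons: 8.38e20 / 6.022e23 = 0.001392 mol.
Fraction absorbed: 1 − 48.3/100 = 0.5170.
Photons absorbed: 0.5170 × 0.001392 = 7.197e-4 mol.
Φ = 1.05e-4 mol / 7.197e-4 mol photons = 0.15.

Φ = 0.15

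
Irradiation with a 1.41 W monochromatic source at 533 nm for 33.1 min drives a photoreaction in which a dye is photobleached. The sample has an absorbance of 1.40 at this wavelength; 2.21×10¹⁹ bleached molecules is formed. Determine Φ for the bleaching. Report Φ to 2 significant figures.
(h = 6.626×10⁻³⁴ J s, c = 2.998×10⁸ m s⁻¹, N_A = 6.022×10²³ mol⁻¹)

Φ = 0.0031

Product: 2.21×10¹⁹ / 6.022×10²³ = 3.670×10⁻⁵ mol.
Photon energy at 533 nm: hc/λ = (6.626×10⁻³⁴)(2.998×10⁸)/(533×10⁻⁹) = 3.727×10⁻¹⁹ J.
Energy delivered: (1.41 W)(1986 s) = 2800 J.
Photons incident: 2800 / 3.727×10⁻¹⁹ = 7.513×10²¹, i.e. 7.513×10²¹/6.022×10²³ = 0.01248 mol.
Fraction absorbed: 1 − 10^(−1.40) = 0.9602.
Photons absorbed: 0.9602 × 0.01248 = 0.01198 mol.
Φ = 3.670×10⁻⁵ mol / 0.01198 mol photons = 0.0031.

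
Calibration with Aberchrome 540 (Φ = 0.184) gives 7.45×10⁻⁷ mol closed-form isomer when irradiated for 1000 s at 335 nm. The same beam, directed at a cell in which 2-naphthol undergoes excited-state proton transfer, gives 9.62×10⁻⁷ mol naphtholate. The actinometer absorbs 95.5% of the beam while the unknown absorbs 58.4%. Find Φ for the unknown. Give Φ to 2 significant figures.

Photons absorbed by the actinometer: 7.45×10⁻⁷ / 0.184 = 4.049×10⁻⁶ mol.
Incident flux: 4.049×10⁻⁶ / 0.955 = 4.240×10⁻⁶ einstein.
Absorbed by unknown: 0.584 × 4.240×10⁻⁶ = 2.476×10⁻⁶ mol.
Φ(unknown) = 9.62×10⁻⁷ / 2.476×10⁻⁶ = 0.39.

Φ = 0.39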